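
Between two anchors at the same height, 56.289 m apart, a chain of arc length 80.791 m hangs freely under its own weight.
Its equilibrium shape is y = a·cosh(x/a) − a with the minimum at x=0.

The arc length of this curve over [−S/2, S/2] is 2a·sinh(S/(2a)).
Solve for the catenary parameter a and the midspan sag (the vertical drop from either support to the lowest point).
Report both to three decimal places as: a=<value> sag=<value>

seed: a₀ = √(S³/(24(L−S))) = √(56.289³/(24·24.502)) = 17.415218
iter 1: u=1.616087  f(a)=+3.406e+00  f'(a)=-3.621e+00  a ← 17.415218 − (+3.406e+00/-3.621e+00) = 18.355910
iter 2: u=1.533266  f(a)=+2.954e-01  f'(a)=-3.018e+00  a ← 18.355910 − (+2.954e-01/-3.018e+00) = 18.453817
iter 3: u=1.525132  f(a)=+2.689e-03  f'(a)=-2.963e+00  a ← 18.453817 − (+2.689e-03/-2.963e+00) = 18.454725
iter 4: u=1.525057  f(a)=+2.273e-07  f'(a)=-2.962e+00  a ← 18.454725 − (+2.273e-07/-2.962e+00) = 18.454725
iter 5: u=1.525057  f(a)=+1.421e-14  f'(a)=-2.962e+00  a ← 18.454725 − (+1.421e-14/-2.962e+00) = 18.454725
converged: |Δa| < 1e-12 after 5 iterations
sag = a·(cosh(S/(2a)) − 1) = 18.454725·(cosh(1.525057) − 1) = 25.956684
T_max/T_min = cosh(S/(2a)) = 2.406506

a=18.455 sag=25.957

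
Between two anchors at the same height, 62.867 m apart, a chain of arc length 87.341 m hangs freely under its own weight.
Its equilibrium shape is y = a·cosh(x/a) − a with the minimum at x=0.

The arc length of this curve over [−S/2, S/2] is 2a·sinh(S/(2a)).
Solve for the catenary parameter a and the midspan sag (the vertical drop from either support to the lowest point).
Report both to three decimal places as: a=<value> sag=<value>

a=21.675 sag=27.079

seed: a₀ = √(S³/(24(L−S))) = √(62.867³/(24·24.474)) = 20.567240
iter 1: u=1.528329  f(a)=+3.023e+00  f'(a)=-2.984e+00  a ← 20.567240 − (+3.023e+00/-2.984e+00) = 21.580075
iter 2: u=1.456598  f(a)=+2.376e-01  f'(a)=-2.532e+00  a ← 21.580075 − (+2.376e-01/-2.532e+00) = 21.673924
iter 3: u=1.450291  f(a)=+1.745e-03  f'(a)=-2.495e+00  a ← 21.673924 − (+1.745e-03/-2.495e+00) = 21.674624
iter 4: u=1.450244  f(a)=+9.571e-08  f'(a)=-2.495e+00  a ← 21.674624 − (+9.571e-08/-2.495e+00) = 21.674624
iter 5: u=1.450244  f(a)=-1.421e-14  f'(a)=-2.495e+00  a ← 21.674624 − (-1.421e-14/-2.495e+00) = 21.674624
converged: |Δa| < 1e-12 after 5 iterations
sag = a·(cosh(S/(2a)) − 1) = 21.674624·(cosh(1.450244) − 1) = 27.078857
T_max/T_min = cosh(S/(2a)) = 2.249335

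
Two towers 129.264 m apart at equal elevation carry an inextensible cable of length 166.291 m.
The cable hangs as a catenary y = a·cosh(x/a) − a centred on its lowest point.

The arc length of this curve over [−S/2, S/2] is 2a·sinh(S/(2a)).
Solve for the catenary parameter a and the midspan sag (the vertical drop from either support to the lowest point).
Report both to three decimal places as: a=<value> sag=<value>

a=51.293 sag=46.401

seed: a₀ = √(S³/(24(L−S))) = √(129.264³/(24·37.027)) = 49.300520
iter 1: u=1.310980  f(a)=+3.315e+00  f'(a)=-1.777e+00  a ← 49.300520 − (+3.315e+00/-1.777e+00) = 51.166552
iter 2: u=1.263169  f(a)=+1.975e-01  f'(a)=-1.571e+00  a ← 51.166552 − (+1.975e-01/-1.571e+00) = 51.292307
iter 3: u=1.260072  f(a)=+7.994e-04  f'(a)=-1.558e+00  a ← 51.292307 − (+7.994e-04/-1.558e+00) = 51.292820
iter 4: u=1.260059  f(a)=+1.321e-08  f'(a)=-1.558e+00  a ← 51.292820 − (+1.321e-08/-1.558e+00) = 51.292820
iter 5: u=1.260059  f(a)=+2.842e-14  f'(a)=-1.558e+00  a ← 51.292820 − (+2.842e-14/-1.558e+00) = 51.292820
converged: |Δa| < 1e-12 after 5 iterations
sag = a·(cosh(S/(2a)) − 1) = 51.292820·(cosh(1.260059) − 1) = 46.401231
T_max/T_min = cosh(S/(2a)) = 1.904634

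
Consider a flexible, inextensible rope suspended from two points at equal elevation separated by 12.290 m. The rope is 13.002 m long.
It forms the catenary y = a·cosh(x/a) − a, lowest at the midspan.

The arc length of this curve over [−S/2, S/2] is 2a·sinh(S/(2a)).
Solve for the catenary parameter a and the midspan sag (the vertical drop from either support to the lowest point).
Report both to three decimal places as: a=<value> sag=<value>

a=10.512 sag=1.848

seed: a₀ = √(S³/(24(L−S))) = √(12.290³/(24·0.712)) = 10.422747
iter 1: u=0.589576  f(a)=+1.248e-02  f'(a)=-1.414e-01  a ← 10.422747 − (+1.248e-02/-1.414e-01) = 10.510969
iter 2: u=0.584627  f(a)=+1.602e-04  f'(a)=-1.378e-01  a ← 10.510969 − (+1.602e-04/-1.378e-01) = 10.512132
iter 3: u=0.584563  f(a)=+2.717e-08  f'(a)=-1.378e-01  a ← 10.512132 − (+2.717e-08/-1.378e-01) = 10.512132
iter 4: u=0.584563  f(a)=+3.553e-15  f'(a)=-1.378e-01  a ← 10.512132 − (+3.553e-15/-1.378e-01) = 10.512132
converged: |Δa| < 1e-12 after 4 iterations
sag = a·(cosh(S/(2a)) − 1) = 10.512132·(cosh(0.584563) − 1) = 1.847800
T_max/T_min = cosh(S/(2a)) = 1.175778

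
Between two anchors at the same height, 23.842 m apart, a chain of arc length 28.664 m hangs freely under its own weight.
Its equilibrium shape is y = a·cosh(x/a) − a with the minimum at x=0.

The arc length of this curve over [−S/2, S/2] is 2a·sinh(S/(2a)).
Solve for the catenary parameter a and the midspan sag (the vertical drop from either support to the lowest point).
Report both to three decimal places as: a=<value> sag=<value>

a=11.136 sag=7.014

seed: a₀ = √(S³/(24(L−S))) = √(23.842³/(24·4.822)) = 10.821683
iter 1: u=1.101585  f(a)=+3.012e-01  f'(a)=-1.004e+00  a ← 10.821683 − (+3.012e-01/-1.004e+00) = 11.121619
iter 2: u=1.071876  f(a)=+1.298e-02  f'(a)=-9.193e-01  a ← 11.121619 − (+1.298e-02/-9.193e-01) = 11.135734
iter 3: u=1.070518  f(a)=+2.648e-05  f'(a)=-9.155e-01  a ← 11.135734 − (+2.648e-05/-9.155e-01) = 11.135763
iter 4: u=1.070515  f(a)=+1.108e-10  f'(a)=-9.155e-01  a ← 11.135763 − (+1.108e-10/-9.155e-01) = 11.135763
iter 5: u=1.070515  f(a)=-7.105e-15  f'(a)=-9.155e-01  a ← 11.135763 − (-7.105e-15/-9.155e-01) = 11.135763
converged: |Δa| < 1e-12 after 5 iterations
sag = a·(cosh(S/(2a)) − 1) = 11.135763·(cosh(1.070515) − 1) = 7.013932
T_max/T_min = cosh(S/(2a)) = 1.629857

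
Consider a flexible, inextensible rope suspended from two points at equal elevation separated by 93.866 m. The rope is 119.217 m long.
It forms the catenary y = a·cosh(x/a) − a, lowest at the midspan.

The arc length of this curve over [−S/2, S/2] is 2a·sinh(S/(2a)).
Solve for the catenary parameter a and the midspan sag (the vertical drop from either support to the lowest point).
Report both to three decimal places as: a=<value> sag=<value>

a=38.278 sag=32.562

seed: a₀ = √(S³/(24(L−S))) = √(93.866³/(24·25.351)) = 36.868825
iter 1: u=1.272972  f(a)=+2.135e+00  f'(a)=-1.611e+00  a ← 36.868825 − (+2.135e+00/-1.611e+00) = 38.193857
iter 2: u=1.228810  f(a)=+1.205e-01  f'(a)=-1.434e+00  a ← 38.193857 − (+1.205e-01/-1.434e+00) = 38.277879
iter 3: u=1.226113  f(a)=+4.346e-04  f'(a)=-1.424e+00  a ← 38.277879 − (+4.346e-04/-1.424e+00) = 38.278184
iter 4: u=1.226103  f(a)=+5.699e-09  f'(a)=-1.424e+00  a ← 38.278184 − (+5.699e-09/-1.424e+00) = 38.278184
iter 5: u=1.226103  f(a)=+0.000e+00  f'(a)=-1.424e+00  a ← 38.278184 − (+0.000e+00/-1.424e+00) = 38.278184
converged: |Δa| < 1e-12 after 5 iterations
sag = a·(cosh(S/(2a)) − 1) = 38.278184·(cosh(1.226103) − 1) = 32.562430
T_max/T_min = cosh(S/(2a)) = 1.850679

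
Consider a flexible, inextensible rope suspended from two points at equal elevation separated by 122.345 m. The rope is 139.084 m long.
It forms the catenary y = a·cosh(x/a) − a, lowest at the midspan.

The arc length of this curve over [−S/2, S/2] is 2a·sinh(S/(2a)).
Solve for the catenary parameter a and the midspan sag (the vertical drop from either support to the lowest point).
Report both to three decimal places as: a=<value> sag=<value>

a=68.860 sag=29.006

seed: a₀ = √(S³/(24(L−S))) = √(122.345³/(24·16.739)) = 67.516351
iter 1: u=0.906040  f(a)=+7.006e-01  f'(a)=-5.378e-01  a ← 67.516351 − (+7.006e-01/-5.378e-01) = 68.819225
iter 2: u=0.888887  f(a)=+2.079e-02  f'(a)=-5.063e-01  a ← 68.819225 − (+2.079e-02/-5.063e-01) = 68.860299
iter 3: u=0.888357  f(a)=+1.956e-05  f'(a)=-5.053e-01  a ← 68.860299 − (+1.956e-05/-5.053e-01) = 68.860338
iter 4: u=0.888356  f(a)=+1.737e-11  f'(a)=-5.053e-01  a ← 68.860338 − (+1.737e-11/-5.053e-01) = 68.860338
converged: |Δa| < 1e-12 after 4 iterations
sag = a·(cosh(S/(2a)) − 1) = 68.860338·(cosh(0.888356) − 1) = 29.006081
T_max/T_min = cosh(S/(2a)) = 1.421231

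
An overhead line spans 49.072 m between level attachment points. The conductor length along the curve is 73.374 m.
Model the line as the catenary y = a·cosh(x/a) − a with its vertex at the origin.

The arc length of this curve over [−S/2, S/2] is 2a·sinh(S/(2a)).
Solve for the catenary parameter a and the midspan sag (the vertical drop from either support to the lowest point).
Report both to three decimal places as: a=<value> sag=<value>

seed: a₀ = √(S³/(24(L−S))) = √(49.072³/(24·24.302)) = 14.233903
iter 1: u=1.723772  f(a)=+3.877e+00  f'(a)=-4.543e+00  a ← 14.233903 − (+3.877e+00/-4.543e+00) = 15.087242
iter 2: u=1.626275  f(a)=+3.760e-01  f'(a)=-3.701e+00  a ← 15.087242 − (+3.760e-01/-3.701e+00) = 15.188834
iter 3: u=1.615397  f(a)=+4.375e-03  f'(a)=-3.615e+00  a ← 15.188834 − (+4.375e-03/-3.615e+00) = 15.190045
iter 4: u=1.615268  f(a)=+6.077e-07  f'(a)=-3.614e+00  a ← 15.190045 − (+6.077e-07/-3.614e+00) = 15.190045
iter 5: u=1.615268  f(a)=-1.421e-14  f'(a)=-3.614e+00  a ← 15.190045 − (-1.421e-14/-3.614e+00) = 15.190045
converged: |Δa| < 1e-12 after 5 iterations
sag = a·(cosh(S/(2a)) − 1) = 15.190045·(cosh(1.615268) − 1) = 24.517302
T_max/T_min = cosh(S/(2a)) = 2.614038

a=15.190 sag=24.517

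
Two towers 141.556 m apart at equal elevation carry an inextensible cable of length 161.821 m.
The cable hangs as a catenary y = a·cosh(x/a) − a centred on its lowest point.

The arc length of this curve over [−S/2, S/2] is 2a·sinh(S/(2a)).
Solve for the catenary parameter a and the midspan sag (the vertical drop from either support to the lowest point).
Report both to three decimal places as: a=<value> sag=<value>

a=77.957 sag=34.399

seed: a₀ = √(S³/(24(L−S))) = √(141.556³/(24·20.265)) = 76.368366
iter 1: u=0.926797  f(a)=+8.883e-01  f'(a)=-5.777e-01  a ← 76.368366 − (+8.883e-01/-5.777e-01) = 77.906034
iter 2: u=0.908505  f(a)=+2.754e-02  f'(a)=-5.424e-01  a ← 77.906034 − (+2.754e-02/-5.424e-01) = 77.956807
iter 3: u=0.907913  f(a)=+2.834e-05  f'(a)=-5.413e-01  a ← 77.956807 − (+2.834e-05/-5.413e-01) = 77.956859
iter 4: u=0.907912  f(a)=+3.010e-11  f'(a)=-5.413e-01  a ← 77.956859 − (+3.010e-11/-5.413e-01) = 77.956859
converged: |Δa| < 1e-12 after 4 iterations
sag = a·(cosh(S/(2a)) − 1) = 77.956859·(cosh(0.907912) − 1) = 34.398741
T_max/T_min = cosh(S/(2a)) = 1.441254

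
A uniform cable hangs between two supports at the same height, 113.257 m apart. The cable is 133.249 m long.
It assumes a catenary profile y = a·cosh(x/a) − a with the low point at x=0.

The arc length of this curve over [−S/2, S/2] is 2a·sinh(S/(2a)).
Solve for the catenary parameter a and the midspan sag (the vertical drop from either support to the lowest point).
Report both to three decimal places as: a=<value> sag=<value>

a=56.427 sag=30.882

seed: a₀ = √(S³/(24(L−S))) = √(113.257³/(24·19.992)) = 55.025480
iter 1: u=1.029132  f(a)=+1.086e+00  f'(a)=-8.066e-01  a ← 55.025480 − (+1.086e+00/-8.066e-01) = 56.371647
iter 2: u=1.004556  f(a)=+4.112e-02  f'(a)=-7.465e-01  a ← 56.371647 − (+4.112e-02/-7.465e-01) = 56.426731
iter 3: u=1.003576  f(a)=+6.413e-05  f'(a)=-7.442e-01  a ← 56.426731 − (+6.413e-05/-7.442e-01) = 56.426817
iter 4: u=1.003574  f(a)=+1.565e-10  f'(a)=-7.442e-01  a ← 56.426817 − (+1.565e-10/-7.442e-01) = 56.426817
iter 5: u=1.003574  f(a)=+0.000e+00  f'(a)=-7.442e-01  a ← 56.426817 − (+0.000e+00/-7.442e-01) = 56.426817
converged: |Δa| < 1e-12 after 5 iterations
sag = a·(cosh(S/(2a)) − 1) = 56.426817·(cosh(1.003574) − 1) = 30.881886
T_max/T_min = cosh(S/(2a)) = 1.547291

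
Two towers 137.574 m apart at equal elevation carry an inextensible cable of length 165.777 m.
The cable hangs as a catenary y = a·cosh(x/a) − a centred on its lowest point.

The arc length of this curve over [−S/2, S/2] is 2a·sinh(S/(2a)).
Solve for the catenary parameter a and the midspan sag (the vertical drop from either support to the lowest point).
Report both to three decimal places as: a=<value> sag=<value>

a=63.846 sag=40.781

seed: a₀ = √(S³/(24(L−S))) = √(137.574³/(24·28.203)) = 62.022786
iter 1: u=1.109060  f(a)=+1.786e+00  f'(a)=-1.026e+00  a ← 62.022786 − (+1.786e+00/-1.026e+00) = 63.763142
iter 2: u=1.078789  f(a)=+7.794e-02  f'(a)=-9.385e-01  a ← 63.763142 − (+7.794e-02/-9.385e-01) = 63.846187
iter 3: u=1.077386  f(a)=+1.634e-04  f'(a)=-9.346e-01  a ← 63.846187 − (+1.634e-04/-9.346e-01) = 63.846362
iter 4: u=1.077383  f(a)=+7.214e-10  f'(a)=-9.346e-01  a ← 63.846362 − (+7.214e-10/-9.346e-01) = 63.846362
iter 5: u=1.077383  f(a)=+0.000e+00  f'(a)=-9.346e-01  a ← 63.846362 − (+0.000e+00/-9.346e-01) = 63.846362
converged: |Δa| < 1e-12 after 5 iterations
sag = a·(cosh(S/(2a)) − 1) = 63.846362·(cosh(1.077383) − 1) = 40.780888
T_max/T_min = cosh(S/(2a)) = 1.638735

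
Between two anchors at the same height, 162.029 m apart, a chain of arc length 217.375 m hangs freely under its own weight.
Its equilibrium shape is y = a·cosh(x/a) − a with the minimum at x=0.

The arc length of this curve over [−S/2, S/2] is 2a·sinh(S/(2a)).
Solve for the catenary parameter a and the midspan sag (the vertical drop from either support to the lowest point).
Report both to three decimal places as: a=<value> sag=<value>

a=59.288 sag=64.518

seed: a₀ = √(S³/(24(L−S))) = √(162.029³/(24·55.346)) = 56.590090
iter 1: u=1.431602  f(a)=+5.956e+00  f'(a)=-2.387e+00  a ← 56.590090 − (+5.956e+00/-2.387e+00) = 59.084989
iter 2: u=1.371152  f(a)=+4.165e-01  f'(a)=-2.064e+00  a ← 59.084989 − (+4.165e-01/-2.064e+00) = 59.286791
iter 3: u=1.366485  f(a)=+2.376e-03  f'(a)=-2.041e+00  a ← 59.286791 − (+2.376e-03/-2.041e+00) = 59.287955
iter 4: u=1.366458  f(a)=+7.827e-08  f'(a)=-2.041e+00  a ← 59.287955 − (+7.827e-08/-2.041e+00) = 59.287955
iter 5: u=1.366458  f(a)=-5.684e-14  f'(a)=-2.041e+00  a ← 59.287955 − (-5.684e-14/-2.041e+00) = 59.287955
converged: |Δa| < 1e-12 after 5 iterations
sag = a·(cosh(S/(2a)) − 1) = 59.287955·(cosh(1.366458) − 1) = 64.518483
T_max/T_min = cosh(S/(2a)) = 2.088222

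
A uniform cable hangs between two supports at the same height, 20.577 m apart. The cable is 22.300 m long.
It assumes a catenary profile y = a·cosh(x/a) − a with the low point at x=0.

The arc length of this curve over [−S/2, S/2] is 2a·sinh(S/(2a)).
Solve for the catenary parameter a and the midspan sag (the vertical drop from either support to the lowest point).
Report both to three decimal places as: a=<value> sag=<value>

seed: a₀ = √(S³/(24(L−S))) = √(20.577³/(24·1.723)) = 14.515260
iter 1: u=0.708806  f(a)=+4.380e-02  f'(a)=-2.495e-01  a ← 14.515260 − (+4.380e-02/-2.495e-01) = 14.690792
iter 2: u=0.700337  f(a)=+8.073e-04  f'(a)=-2.404e-01  a ← 14.690792 − (+8.073e-04/-2.404e-01) = 14.694149
iter 3: u=0.700177  f(a)=+2.856e-07  f'(a)=-2.403e-01  a ← 14.694149 − (+2.856e-07/-2.403e-01) = 14.694150
iter 4: u=0.700177  f(a)=+4.263e-14  f'(a)=-2.403e-01  a ← 14.694150 − (+4.263e-14/-2.403e-01) = 14.694150
converged: |Δa| < 1e-12 after 4 iterations
sag = a·(cosh(S/(2a)) − 1) = 14.694150·(cosh(0.700177) − 1) = 3.751460
T_max/T_min = cosh(S/(2a)) = 1.255303

a=14.694 sag=3.751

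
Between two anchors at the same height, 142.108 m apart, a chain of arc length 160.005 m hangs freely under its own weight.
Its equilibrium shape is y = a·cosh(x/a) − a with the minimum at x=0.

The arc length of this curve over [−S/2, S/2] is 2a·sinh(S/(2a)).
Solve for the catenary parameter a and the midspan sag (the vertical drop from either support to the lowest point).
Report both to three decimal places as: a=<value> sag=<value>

a=83.241 sag=32.212

seed: a₀ = √(S³/(24(L−S))) = √(142.108³/(24·17.897)) = 81.739514
iter 1: u=0.869274  f(a)=+6.885e-01  f'(a)=-4.719e-01  a ← 81.739514 − (+6.885e-01/-4.719e-01) = 83.198462
iter 2: u=0.854030  f(a)=+1.887e-02  f'(a)=-4.464e-01  a ← 83.198462 − (+1.887e-02/-4.464e-01) = 83.240727
iter 3: u=0.853597  f(a)=+1.505e-05  f'(a)=-4.456e-01  a ← 83.240727 − (+1.505e-05/-4.456e-01) = 83.240761
iter 4: u=0.853596  f(a)=+9.607e-12  f'(a)=-4.456e-01  a ← 83.240761 − (+9.607e-12/-4.456e-01) = 83.240761
converged: |Δa| < 1e-12 after 4 iterations
sag = a·(cosh(S/(2a)) − 1) = 83.240761·(cosh(0.853596) − 1) = 32.212365
T_max/T_min = cosh(S/(2a)) = 1.386978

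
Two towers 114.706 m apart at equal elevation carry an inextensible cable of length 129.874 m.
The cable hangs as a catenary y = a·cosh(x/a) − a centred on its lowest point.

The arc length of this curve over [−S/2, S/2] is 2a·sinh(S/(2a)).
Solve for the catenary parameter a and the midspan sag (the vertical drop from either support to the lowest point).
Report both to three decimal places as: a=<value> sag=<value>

seed: a₀ = √(S³/(24(L−S))) = √(114.706³/(24·15.168)) = 64.388665
iter 1: u=0.890731  f(a)=+6.132e-01  f'(a)=-5.096e-01  a ← 64.388665 − (+6.132e-01/-5.096e-01) = 65.591994
iter 2: u=0.874390  f(a)=+1.761e-02  f'(a)=-4.807e-01  a ← 65.591994 − (+1.761e-02/-4.807e-01) = 65.628633
iter 3: u=0.873902  f(a)=+1.548e-05  f'(a)=-4.799e-01  a ← 65.628633 − (+1.548e-05/-4.799e-01) = 65.628665
iter 4: u=0.873902  f(a)=+1.199e-11  f'(a)=-4.799e-01  a ← 65.628665 − (+1.199e-11/-4.799e-01) = 65.628665
converged: |Δa| < 1e-12 after 4 iterations
sag = a·(cosh(S/(2a)) − 1) = 65.628665·(cosh(0.873902) − 1) = 26.696498
T_max/T_min = cosh(S/(2a)) = 1.406781

a=65.629 sag=26.696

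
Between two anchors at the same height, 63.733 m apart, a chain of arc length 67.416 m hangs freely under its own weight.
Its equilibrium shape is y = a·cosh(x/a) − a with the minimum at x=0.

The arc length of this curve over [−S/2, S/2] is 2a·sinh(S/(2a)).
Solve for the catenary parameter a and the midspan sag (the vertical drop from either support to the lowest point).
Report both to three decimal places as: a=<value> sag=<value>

seed: a₀ = √(S³/(24(L−S))) = √(63.733³/(24·3.683)) = 54.117791
iter 1: u=0.588836  f(a)=+6.438e-02  f'(a)=-1.409e-01  a ← 54.117791 − (+6.438e-02/-1.409e-01) = 54.574745
iter 2: u=0.583906  f(a)=+8.245e-04  f'(a)=-1.373e-01  a ← 54.574745 − (+8.245e-04/-1.373e-01) = 54.580750
iter 3: u=0.583841  f(a)=+1.391e-07  f'(a)=-1.373e-01  a ← 54.580750 − (+1.391e-07/-1.373e-01) = 54.580751
iter 4: u=0.583841  f(a)=+1.421e-14  f'(a)=-1.373e-01  a ← 54.580751 − (+1.421e-14/-1.373e-01) = 54.580751
converged: |Δa| < 1e-12 after 4 iterations
sag = a·(cosh(S/(2a)) − 1) = 54.580751·(cosh(0.583841) − 1) = 9.569757
T_max/T_min = cosh(S/(2a)) = 1.175332

a=54.581 sag=9.570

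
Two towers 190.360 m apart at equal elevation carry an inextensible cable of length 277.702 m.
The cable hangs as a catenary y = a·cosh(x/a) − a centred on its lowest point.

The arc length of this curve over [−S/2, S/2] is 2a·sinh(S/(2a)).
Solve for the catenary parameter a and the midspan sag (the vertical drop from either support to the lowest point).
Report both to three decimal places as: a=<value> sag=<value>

seed: a₀ = √(S³/(24(L−S))) = √(190.360³/(24·87.342)) = 57.364915
iter 1: u=1.659202  f(a)=+1.284e+01  f'(a)=-3.970e+00  a ← 57.364915 − (+1.284e+01/-3.970e+00) = 60.599342
iter 2: u=1.570644  f(a)=+1.166e+00  f'(a)=-3.279e+00  a ← 60.599342 − (+1.166e+00/-3.279e+00) = 60.954960
iter 3: u=1.561481  f(a)=+1.174e-02  f'(a)=-3.213e+00  a ← 60.954960 − (+1.174e-02/-3.213e+00) = 60.958613
iter 4: u=1.561387  f(a)=+1.216e-06  f'(a)=-3.213e+00  a ← 60.958613 − (+1.216e-06/-3.213e+00) = 60.958613
iter 5: u=1.561387  f(a)=-5.684e-14  f'(a)=-3.213e+00  a ← 60.958613 − (-5.684e-14/-3.213e+00) = 60.958613
converged: |Δa| < 1e-12 after 5 iterations
sag = a·(cosh(S/(2a)) − 1) = 60.958613·(cosh(1.561387) − 1) = 90.684233
T_max/T_min = cosh(S/(2a)) = 2.487636

a=60.959 sag=90.684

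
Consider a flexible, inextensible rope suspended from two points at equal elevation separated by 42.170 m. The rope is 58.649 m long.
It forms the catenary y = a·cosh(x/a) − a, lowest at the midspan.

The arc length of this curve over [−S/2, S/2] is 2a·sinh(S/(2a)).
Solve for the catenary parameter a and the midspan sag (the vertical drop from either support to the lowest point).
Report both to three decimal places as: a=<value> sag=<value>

seed: a₀ = √(S³/(24(L−S))) = √(42.170³/(24·16.479)) = 13.770013
iter 1: u=1.531226  f(a)=+2.043e+00  f'(a)=-3.004e+00  a ← 13.770013 − (+2.043e+00/-3.004e+00) = 14.450270
iter 2: u=1.459142  f(a)=+1.612e-01  f'(a)=-2.547e+00  a ← 14.450270 − (+1.612e-01/-2.547e+00) = 14.513552
iter 3: u=1.452780  f(a)=+1.193e-03  f'(a)=-2.509e+00  a ← 14.513552 − (+1.193e-03/-2.509e+00) = 14.514027
iter 4: u=1.452733  f(a)=+6.636e-08  f'(a)=-2.509e+00  a ← 14.514027 − (+6.636e-08/-2.509e+00) = 14.514027
iter 5: u=1.452733  f(a)=+2.132e-14  f'(a)=-2.509e+00  a ← 14.514027 − (+2.132e-14/-2.509e+00) = 14.514027
converged: |Δa| < 1e-12 after 5 iterations
sag = a·(cosh(S/(2a)) − 1) = 14.514027·(cosh(1.452733) − 1) = 18.205742
T_max/T_min = cosh(S/(2a)) = 2.254355

a=14.514 sag=18.206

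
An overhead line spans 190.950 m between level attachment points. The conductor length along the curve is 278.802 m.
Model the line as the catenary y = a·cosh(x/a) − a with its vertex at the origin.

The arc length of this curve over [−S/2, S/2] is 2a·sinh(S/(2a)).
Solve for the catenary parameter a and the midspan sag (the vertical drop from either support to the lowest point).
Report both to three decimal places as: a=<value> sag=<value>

seed: a₀ = √(S³/(24(L−S))) = √(190.950³/(24·87.852)) = 57.464290
iter 1: u=1.661467  f(a)=+1.295e+01  f'(a)=-3.989e+00  a ← 57.464290 − (+1.295e+01/-3.989e+00) = 60.711486
iter 2: u=1.572602  f(a)=+1.179e+00  f'(a)=-3.293e+00  a ← 60.711486 − (+1.179e+00/-3.293e+00) = 61.069524
iter 3: u=1.563382  f(a)=+1.193e-02  f'(a)=-3.227e+00  a ← 61.069524 − (+1.193e-02/-3.227e+00) = 61.073221
iter 4: u=1.563287  f(a)=+1.249e-06  f'(a)=-3.226e+00  a ← 61.073221 − (+1.249e-06/-3.226e+00) = 61.073221
iter 5: u=1.563287  f(a)=+5.684e-14  f'(a)=-3.226e+00  a ← 61.073221 − (+5.684e-14/-3.226e+00) = 61.073221
converged: |Δa| < 1e-12 after 5 iterations
sag = a·(cosh(S/(2a)) − 1) = 61.073221·(cosh(1.563287) − 1) = 91.119345
T_max/T_min = cosh(S/(2a)) = 2.491969

a=61.073 sag=91.119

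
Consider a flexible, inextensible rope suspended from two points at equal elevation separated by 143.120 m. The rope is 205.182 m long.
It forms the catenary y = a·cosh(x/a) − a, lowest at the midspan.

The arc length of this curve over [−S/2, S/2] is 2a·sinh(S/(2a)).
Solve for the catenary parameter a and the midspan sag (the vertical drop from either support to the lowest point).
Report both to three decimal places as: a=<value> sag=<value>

a=47.003 sag=65.843

seed: a₀ = √(S³/(24(L−S))) = √(143.120³/(24·62.062)) = 44.364132
iter 1: u=1.613015  f(a)=+8.592e+00  f'(a)=-3.597e+00  a ← 44.364132 − (+8.592e+00/-3.597e+00) = 46.753025
iter 2: u=1.530596  f(a)=+7.428e-01  f'(a)=-2.999e+00  a ← 46.753025 − (+7.428e-01/-2.999e+00) = 47.000677
iter 3: u=1.522531  f(a)=+6.713e-03  f'(a)=-2.945e+00  a ← 47.000677 − (+6.713e-03/-2.945e+00) = 47.002956
iter 4: u=1.522457  f(a)=+5.591e-07  f'(a)=-2.945e+00  a ← 47.002956 − (+5.591e-07/-2.945e+00) = 47.002956
iter 5: u=1.522457  f(a)=+0.000e+00  f'(a)=-2.945e+00  a ← 47.002956 − (+0.000e+00/-2.945e+00) = 47.002956
converged: |Δa| < 1e-12 after 5 iterations
sag = a·(cosh(S/(2a)) − 1) = 47.002956·(cosh(1.522457) − 1) = 65.842918
T_max/T_min = cosh(S/(2a)) = 2.400825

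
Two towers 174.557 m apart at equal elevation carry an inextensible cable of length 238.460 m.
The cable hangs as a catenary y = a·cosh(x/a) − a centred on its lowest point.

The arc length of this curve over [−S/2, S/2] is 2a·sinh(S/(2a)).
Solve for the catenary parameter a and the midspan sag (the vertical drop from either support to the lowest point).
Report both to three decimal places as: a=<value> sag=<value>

seed: a₀ = √(S³/(24(L−S))) = √(174.557³/(24·63.903)) = 58.889743
iter 1: u=1.482066  f(a)=+7.397e+00  f'(a)=-2.686e+00  a ← 58.889743 − (+7.397e+00/-2.686e+00) = 61.643617
iter 2: u=1.415856  f(a)=+5.505e-01  f'(a)=-2.300e+00  a ← 61.643617 − (+5.505e-01/-2.300e+00) = 61.882990
iter 3: u=1.410379  f(a)=+3.591e-03  f'(a)=-2.270e+00  a ← 61.882990 − (+3.591e-03/-2.270e+00) = 61.884572
iter 4: u=1.410343  f(a)=+1.550e-07  f'(a)=-2.270e+00  a ← 61.884572 − (+1.550e-07/-2.270e+00) = 61.884572
iter 5: u=1.410343  f(a)=-2.842e-14  f'(a)=-2.270e+00  a ← 61.884572 − (-2.842e-14/-2.270e+00) = 61.884572
converged: |Δa| < 1e-12 after 5 iterations
sag = a·(cosh(S/(2a)) − 1) = 61.884572·(cosh(1.410343) − 1) = 72.448942
T_max/T_min = cosh(S/(2a)) = 2.170711

a=61.885 sag=72.449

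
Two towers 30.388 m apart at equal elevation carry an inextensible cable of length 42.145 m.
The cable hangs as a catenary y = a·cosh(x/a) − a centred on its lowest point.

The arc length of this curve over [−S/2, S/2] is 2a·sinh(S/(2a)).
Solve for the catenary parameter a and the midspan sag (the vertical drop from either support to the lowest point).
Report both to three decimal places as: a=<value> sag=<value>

a=10.506 sag=13.040

seed: a₀ = √(S³/(24(L−S))) = √(30.388³/(24·11.757)) = 9.972391
iter 1: u=1.523607  f(a)=+1.443e+00  f'(a)=-2.953e+00  a ← 9.972391 − (+1.443e+00/-2.953e+00) = 10.460945
iter 2: u=1.452450  f(a)=+1.128e-01  f'(a)=-2.507e+00  a ← 10.460945 − (+1.128e-01/-2.507e+00) = 10.505923
iter 3: u=1.446232  f(a)=+8.186e-04  f'(a)=-2.471e+00  a ← 10.505923 − (+8.186e-04/-2.471e+00) = 10.506255
iter 4: u=1.446186  f(a)=+4.382e-08  f'(a)=-2.471e+00  a ← 10.506255 − (+4.382e-08/-2.471e+00) = 10.506255
iter 5: u=1.446186  f(a)=+0.000e+00  f'(a)=-2.471e+00  a ← 10.506255 − (+0.000e+00/-2.471e+00) = 10.506255
converged: |Δa| < 1e-12 after 5 iterations
sag = a·(cosh(S/(2a)) − 1) = 10.506255·(cosh(1.446186) − 1) = 13.040118
T_max/T_min = cosh(S/(2a)) = 2.241177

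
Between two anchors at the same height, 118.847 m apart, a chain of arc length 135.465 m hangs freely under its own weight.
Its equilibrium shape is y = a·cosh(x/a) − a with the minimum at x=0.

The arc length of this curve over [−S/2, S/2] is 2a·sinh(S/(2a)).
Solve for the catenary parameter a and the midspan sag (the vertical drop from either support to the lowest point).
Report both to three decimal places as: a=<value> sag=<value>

seed: a₀ = √(S³/(24(L−S))) = √(118.847³/(24·16.618)) = 64.876489
iter 1: u=0.915948  f(a)=+7.112e-01  f'(a)=-5.566e-01  a ← 64.876489 − (+7.112e-01/-5.566e-01) = 66.154248
iter 2: u=0.898257  f(a)=+2.155e-02  f'(a)=-5.233e-01  a ← 66.154248 − (+2.155e-02/-5.233e-01) = 66.195436
iter 3: u=0.897698  f(a)=+2.117e-05  f'(a)=-5.223e-01  a ← 66.195436 − (+2.117e-05/-5.223e-01) = 66.195477
iter 4: u=0.897697  f(a)=+2.049e-11  f'(a)=-5.223e-01  a ← 66.195477 − (+2.049e-11/-5.223e-01) = 66.195477
converged: |Δa| < 1e-12 after 4 iterations
sag = a·(cosh(S/(2a)) − 1) = 66.195477·(cosh(0.897697) − 1) = 28.512140
T_max/T_min = cosh(S/(2a)) = 1.430726

a=66.195 sag=28.512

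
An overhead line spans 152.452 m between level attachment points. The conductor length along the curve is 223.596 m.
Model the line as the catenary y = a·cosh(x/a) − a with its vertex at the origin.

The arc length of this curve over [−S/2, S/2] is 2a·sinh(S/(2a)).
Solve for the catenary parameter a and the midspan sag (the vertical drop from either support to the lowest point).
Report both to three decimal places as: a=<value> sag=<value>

seed: a₀ = √(S³/(24(L−S))) = √(152.452³/(24·71.144)) = 45.553833
iter 1: u=1.673317  f(a)=+1.065e+01  f'(a)=-4.090e+00  a ← 45.553833 − (+1.065e+01/-4.090e+00) = 48.157748
iter 2: u=1.582840  f(a)=+9.815e-01  f'(a)=-3.368e+00  a ← 48.157748 − (+9.815e-01/-3.368e+00) = 48.449141
iter 3: u=1.573320  f(a)=+1.020e-02  f'(a)=-3.299e+00  a ← 48.449141 − (+1.020e-02/-3.299e+00) = 48.452234
iter 4: u=1.573220  f(a)=+1.128e-06  f'(a)=-3.298e+00  a ← 48.452234 − (+1.128e-06/-3.298e+00) = 48.452234
iter 5: u=1.573220  f(a)=+2.842e-14  f'(a)=-3.298e+00  a ← 48.452234 − (+2.842e-14/-3.298e+00) = 48.452234
converged: |Δa| < 1e-12 after 5 iterations
sag = a·(cosh(S/(2a)) − 1) = 48.452234·(cosh(1.573220) − 1) = 73.393618
T_max/T_min = cosh(S/(2a)) = 2.514762

a=48.452 sag=73.394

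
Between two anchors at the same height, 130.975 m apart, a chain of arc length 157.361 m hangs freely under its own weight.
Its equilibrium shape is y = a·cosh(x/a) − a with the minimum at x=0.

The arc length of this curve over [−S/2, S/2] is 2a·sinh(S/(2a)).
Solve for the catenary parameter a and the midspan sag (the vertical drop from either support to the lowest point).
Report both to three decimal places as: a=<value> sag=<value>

seed: a₀ = √(S³/(24(L−S))) = √(130.975³/(24·26.386)) = 59.564872
iter 1: u=1.099432  f(a)=+1.641e+00  f'(a)=-9.978e-01  a ← 59.564872 − (+1.641e+00/-9.978e-01) = 61.209907
iter 2: u=1.069884  f(a)=+7.045e-02  f'(a)=-9.138e-01  a ← 61.209907 − (+7.045e-02/-9.138e-01) = 61.287008
iter 3: u=1.068538  f(a)=+1.427e-04  f'(a)=-9.101e-01  a ← 61.287008 − (+1.427e-04/-9.101e-01) = 61.287165
iter 4: u=1.068535  f(a)=+5.880e-10  f'(a)=-9.101e-01  a ← 61.287165 − (+5.880e-10/-9.101e-01) = 61.287165
iter 5: u=1.068535  f(a)=+0.000e+00  f'(a)=-9.101e-01  a ← 61.287165 − (+0.000e+00/-9.101e-01) = 61.287165
converged: |Δa| < 1e-12 after 5 iterations
sag = a·(cosh(S/(2a)) − 1) = 61.287165·(cosh(1.068535) − 1) = 38.446168
T_max/T_min = cosh(S/(2a)) = 1.627312

a=61.287 sag=38.446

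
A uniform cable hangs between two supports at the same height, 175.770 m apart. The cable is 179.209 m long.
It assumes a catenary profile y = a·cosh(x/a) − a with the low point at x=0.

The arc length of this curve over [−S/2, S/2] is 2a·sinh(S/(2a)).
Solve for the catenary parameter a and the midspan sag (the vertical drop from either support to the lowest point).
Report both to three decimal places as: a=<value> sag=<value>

seed: a₀ = √(S³/(24(L−S))) = √(175.770³/(24·3.439)) = 256.504755
iter 1: u=0.342625  f(a)=+2.024e-02  f'(a)=-2.713e-02  a ← 256.504755 − (+2.024e-02/-2.713e-02) = 257.250858
iter 2: u=0.341632  f(a)=+8.866e-05  f'(a)=-2.689e-02  a ← 257.250858 − (+8.866e-05/-2.689e-02) = 257.254154
iter 3: u=0.341627  f(a)=+1.717e-09  f'(a)=-2.689e-02  a ← 257.254154 − (+1.717e-09/-2.689e-02) = 257.254154
iter 4: u=0.341627  f(a)=-2.842e-14  f'(a)=-2.689e-02  a ← 257.254154 − (-2.842e-14/-2.689e-02) = 257.254154
converged: |Δa| < 1e-12 after 4 iterations
sag = a·(cosh(S/(2a)) − 1) = 257.254154·(cosh(0.341627) − 1) = 15.158522
T_max/T_min = cosh(S/(2a)) = 1.058924

a=257.254 sag=15.159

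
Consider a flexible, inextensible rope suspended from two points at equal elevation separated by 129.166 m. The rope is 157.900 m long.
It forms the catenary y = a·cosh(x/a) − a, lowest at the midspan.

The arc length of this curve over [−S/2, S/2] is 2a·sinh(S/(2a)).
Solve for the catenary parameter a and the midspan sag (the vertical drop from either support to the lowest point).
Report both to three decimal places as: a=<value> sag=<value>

seed: a₀ = √(S³/(24(L−S))) = √(129.166³/(24·28.734)) = 55.900881
iter 1: u=1.155313  f(a)=+1.980e+00  f'(a)=-1.172e+00  a ← 55.900881 − (+1.980e+00/-1.172e+00) = 57.590123
iter 2: u=1.121425  f(a)=+9.328e-02  f'(a)=-1.064e+00  a ← 57.590123 − (+9.328e-02/-1.064e+00) = 57.677804
iter 3: u=1.119720  f(a)=+2.298e-04  f'(a)=-1.059e+00  a ← 57.677804 − (+2.298e-04/-1.059e+00) = 57.678021
iter 4: u=1.119716  f(a)=+1.402e-09  f'(a)=-1.059e+00  a ← 57.678021 − (+1.402e-09/-1.059e+00) = 57.678021
iter 5: u=1.119716  f(a)=+0.000e+00  f'(a)=-1.059e+00  a ← 57.678021 − (+0.000e+00/-1.059e+00) = 57.678021
converged: |Δa| < 1e-12 after 5 iterations
sag = a·(cosh(S/(2a)) − 1) = 57.678021·(cosh(1.119716) − 1) = 40.096498
T_max/T_min = cosh(S/(2a)) = 1.695178

a=57.678 sag=40.096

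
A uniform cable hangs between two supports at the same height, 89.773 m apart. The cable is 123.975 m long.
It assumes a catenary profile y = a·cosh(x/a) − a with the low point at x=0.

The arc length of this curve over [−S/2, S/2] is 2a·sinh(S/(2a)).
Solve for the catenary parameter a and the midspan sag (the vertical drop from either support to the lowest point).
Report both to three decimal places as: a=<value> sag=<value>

a=31.255 sag=38.166

seed: a₀ = √(S³/(24(L−S))) = √(89.773³/(24·34.202)) = 29.688430
iter 1: u=1.511919  f(a)=+4.129e+00  f'(a)=-2.876e+00  a ← 29.688430 − (+4.129e+00/-2.876e+00) = 31.124218
iter 2: u=1.442173  f(a)=+3.184e-01  f'(a)=-2.448e+00  a ← 31.124218 − (+3.184e-01/-2.448e+00) = 31.254303
iter 3: u=1.436170  f(a)=+2.244e-03  f'(a)=-2.413e+00  a ← 31.254303 − (+2.244e-03/-2.413e+00) = 31.255233
iter 4: u=1.436128  f(a)=+1.131e-07  f'(a)=-2.413e+00  a ← 31.255233 − (+1.131e-07/-2.413e+00) = 31.255233
iter 5: u=1.436128  f(a)=+0.000e+00  f'(a)=-2.413e+00  a ← 31.255233 − (+0.000e+00/-2.413e+00) = 31.255233
converged: |Δa| < 1e-12 after 5 iterations
sag = a·(cosh(S/(2a)) − 1) = 31.255233·(cosh(1.436128) − 1) = 38.166232
T_max/T_min = cosh(S/(2a)) = 2.221115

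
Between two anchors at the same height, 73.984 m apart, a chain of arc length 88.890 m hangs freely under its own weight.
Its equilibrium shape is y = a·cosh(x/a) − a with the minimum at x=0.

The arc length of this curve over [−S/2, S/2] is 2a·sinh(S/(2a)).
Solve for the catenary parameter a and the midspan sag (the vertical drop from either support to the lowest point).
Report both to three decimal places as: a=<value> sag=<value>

seed: a₀ = √(S³/(24(L−S))) = √(73.984³/(24·14.906)) = 33.645000
iter 1: u=1.099480  f(a)=+9.273e-01  f'(a)=-9.979e-01  a ← 33.645000 − (+9.273e-01/-9.979e-01) = 34.574267
iter 2: u=1.069929  f(a)=+3.981e-02  f'(a)=-9.139e-01  a ← 34.574267 − (+3.981e-02/-9.139e-01) = 34.617824
iter 3: u=1.068582  f(a)=+8.064e-05  f'(a)=-9.102e-01  a ← 34.617824 − (+8.064e-05/-9.102e-01) = 34.617913
iter 4: u=1.068580  f(a)=+3.324e-10  f'(a)=-9.102e-01  a ← 34.617913 − (+3.324e-10/-9.102e-01) = 34.617913
iter 5: u=1.068580  f(a)=+2.842e-14  f'(a)=-9.102e-01  a ← 34.617913 − (+2.842e-14/-9.102e-01) = 34.617913
converged: |Δa| < 1e-12 after 5 iterations
sag = a·(cosh(S/(2a)) − 1) = 34.617913·(cosh(1.068580) − 1) = 21.718203
T_max/T_min = cosh(S/(2a)) = 1.627369

a=34.618 sag=21.718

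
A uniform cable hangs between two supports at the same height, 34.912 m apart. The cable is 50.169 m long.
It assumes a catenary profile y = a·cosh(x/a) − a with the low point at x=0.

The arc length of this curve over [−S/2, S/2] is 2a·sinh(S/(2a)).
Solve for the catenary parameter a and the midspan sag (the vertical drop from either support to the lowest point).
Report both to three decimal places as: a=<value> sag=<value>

seed: a₀ = √(S³/(24(L−S))) = √(34.912³/(24·15.257)) = 10.780078
iter 1: u=1.619283  f(a)=+2.130e+00  f'(a)=-3.646e+00  a ← 10.780078 − (+2.130e+00/-3.646e+00) = 11.364257
iter 2: u=1.536044  f(a)=+1.854e-01  f'(a)=-3.036e+00  a ← 11.364257 − (+1.854e-01/-3.036e+00) = 11.425309
iter 3: u=1.527836  f(a)=+1.700e-03  f'(a)=-2.981e+00  a ← 11.425309 − (+1.700e-03/-2.981e+00) = 11.425879
iter 4: u=1.527760  f(a)=+1.459e-07  f'(a)=-2.980e+00  a ← 11.425879 − (+1.459e-07/-2.980e+00) = 11.425879
iter 5: u=1.527760  f(a)=-7.105e-15  f'(a)=-2.980e+00  a ← 11.425879 − (-7.105e-15/-2.980e+00) = 11.425879
converged: |Δa| < 1e-12 after 5 iterations
sag = a·(cosh(S/(2a)) − 1) = 11.425879·(cosh(1.527760) − 1) = 16.138280
T_max/T_min = cosh(S/(2a)) = 2.412432

a=11.426 sag=16.138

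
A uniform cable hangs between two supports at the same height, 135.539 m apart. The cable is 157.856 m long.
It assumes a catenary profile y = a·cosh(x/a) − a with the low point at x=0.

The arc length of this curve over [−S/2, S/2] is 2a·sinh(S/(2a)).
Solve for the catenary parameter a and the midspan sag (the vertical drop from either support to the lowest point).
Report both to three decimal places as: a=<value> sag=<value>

a=69.806 sag=35.562

seed: a₀ = √(S³/(24(L−S))) = √(135.539³/(24·22.317)) = 68.182495
iter 1: u=0.993943  f(a)=+1.129e+00  f'(a)=-7.216e-01  a ← 68.182495 − (+1.129e+00/-7.216e-01) = 69.746559
iter 2: u=0.971654  f(a)=+4.000e-02  f'(a)=-6.713e-01  a ← 69.746559 − (+4.000e-02/-6.713e-01) = 69.806152
iter 3: u=0.970824  f(a)=+5.435e-05  f'(a)=-6.695e-01  a ← 69.806152 − (+5.435e-05/-6.695e-01) = 69.806234
iter 4: u=0.970823  f(a)=+1.006e-10  f'(a)=-6.695e-01  a ← 69.806234 − (+1.006e-10/-6.695e-01) = 69.806234
iter 5: u=0.970823  f(a)=+2.842e-14  f'(a)=-6.695e-01  a ← 69.806234 − (+2.842e-14/-6.695e-01) = 69.806234
converged: |Δa| < 1e-12 after 5 iterations
sag = a·(cosh(S/(2a)) − 1) = 69.806234·(cosh(0.970823) − 1) = 35.562355
T_max/T_min = cosh(S/(2a)) = 1.509444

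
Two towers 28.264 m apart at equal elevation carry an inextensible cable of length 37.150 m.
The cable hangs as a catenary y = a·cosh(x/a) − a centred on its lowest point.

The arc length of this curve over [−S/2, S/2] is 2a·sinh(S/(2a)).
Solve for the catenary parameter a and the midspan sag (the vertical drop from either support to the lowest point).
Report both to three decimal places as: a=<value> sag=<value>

a=10.743 sag=10.715

seed: a₀ = √(S³/(24(L−S))) = √(28.264³/(24·8.886)) = 10.289438
iter 1: u=1.373447  f(a)=+8.768e-01  f'(a)=-2.076e+00  a ← 10.289438 − (+8.768e-01/-2.076e+00) = 10.711817
iter 2: u=1.319291  f(a)=+5.688e-02  f'(a)=-1.814e+00  a ← 10.711817 − (+5.688e-02/-1.814e+00) = 10.743164
iter 3: u=1.315441  f(a)=+2.761e-04  f'(a)=-1.797e+00  a ← 10.743164 − (+2.761e-04/-1.797e+00) = 10.743318
iter 4: u=1.315422  f(a)=+6.574e-09  f'(a)=-1.797e+00  a ← 10.743318 − (+6.574e-09/-1.797e+00) = 10.743318
iter 5: u=1.315422  f(a)=+0.000e+00  f'(a)=-1.797e+00  a ← 10.743318 − (+0.000e+00/-1.797e+00) = 10.743318
converged: |Δa| < 1e-12 after 5 iterations
sag = a·(cosh(S/(2a)) − 1) = 10.743318·(cosh(1.315422) − 1) = 10.714769
T_max/T_min = cosh(S/(2a)) = 1.997343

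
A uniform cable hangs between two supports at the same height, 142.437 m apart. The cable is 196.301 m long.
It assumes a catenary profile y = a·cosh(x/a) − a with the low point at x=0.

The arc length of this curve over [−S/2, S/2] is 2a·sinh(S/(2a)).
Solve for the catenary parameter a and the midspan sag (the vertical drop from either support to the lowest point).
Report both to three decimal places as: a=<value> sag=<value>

a=49.758 sag=60.284

seed: a₀ = √(S³/(24(L−S))) = √(142.437³/(24·53.864)) = 47.280200
iter 1: u=1.506307  f(a)=+6.452e+00  f'(a)=-2.839e+00  a ← 47.280200 − (+6.452e+00/-2.839e+00) = 49.552510
iter 2: u=1.437233  f(a)=+4.943e-01  f'(a)=-2.419e+00  a ← 49.552510 − (+4.943e-01/-2.419e+00) = 49.756801
iter 3: u=1.431332  f(a)=+3.433e-03  f'(a)=-2.386e+00  a ← 49.756801 − (+3.433e-03/-2.386e+00) = 49.758240
iter 4: u=1.431291  f(a)=+1.681e-07  f'(a)=-2.386e+00  a ← 49.758240 − (+1.681e-07/-2.386e+00) = 49.758240
iter 5: u=1.431291  f(a)=-5.684e-14  f'(a)=-2.386e+00  a ← 49.758240 − (-5.684e-14/-2.386e+00) = 49.758240
converged: |Δa| < 1e-12 after 5 iterations
sag = a·(cosh(S/(2a)) − 1) = 49.758240·(cosh(1.431291) − 1) = 60.284493
T_max/T_min = cosh(S/(2a)) = 2.211548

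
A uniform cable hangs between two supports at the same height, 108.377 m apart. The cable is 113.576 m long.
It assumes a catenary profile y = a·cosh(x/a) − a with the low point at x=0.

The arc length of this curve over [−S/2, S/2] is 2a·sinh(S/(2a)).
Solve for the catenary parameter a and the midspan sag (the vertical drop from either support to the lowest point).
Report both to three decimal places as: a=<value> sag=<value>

seed: a₀ = √(S³/(24(L−S))) = √(108.377³/(24·5.199)) = 101.004369
iter 1: u=0.536497  f(a)=+7.534e-02  f'(a)=-1.059e-01  a ← 101.004369 − (+7.534e-02/-1.059e-01) = 101.715488
iter 2: u=0.532746  f(a)=+8.030e-04  f'(a)=-1.037e-01  a ← 101.715488 − (+8.030e-04/-1.037e-01) = 101.723233
iter 3: u=0.532705  f(a)=+9.342e-08  f'(a)=-1.037e-01  a ← 101.723233 − (+9.342e-08/-1.037e-01) = 101.723234
iter 4: u=0.532705  f(a)=+2.842e-14  f'(a)=-1.037e-01  a ← 101.723234 − (+2.842e-14/-1.037e-01) = 101.723234
converged: |Δa| < 1e-12 after 4 iterations
sag = a·(cosh(S/(2a)) − 1) = 101.723234·(cosh(0.532705) − 1) = 14.777810
T_max/T_min = cosh(S/(2a)) = 1.145275

a=101.723 sag=14.778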